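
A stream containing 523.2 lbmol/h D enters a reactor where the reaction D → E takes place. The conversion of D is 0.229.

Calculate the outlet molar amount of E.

D reacted = 0.229 × 523.2 = 119.8 lbmol/h; ν_D = −1, so ξ = 119.8/1 = 119.8 lbmol/h.
Outlet amounts (n = n₀ + ν ξ):
  D: 523.2 − 1(119.8) = 403.4
  E: 0 + 1(119.8) = 119.8

120 lbmol/h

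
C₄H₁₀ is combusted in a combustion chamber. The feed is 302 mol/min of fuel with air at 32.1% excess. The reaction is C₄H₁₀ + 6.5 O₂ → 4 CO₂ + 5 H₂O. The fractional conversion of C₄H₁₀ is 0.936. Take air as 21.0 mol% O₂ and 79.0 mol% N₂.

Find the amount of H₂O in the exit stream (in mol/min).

Stoichiometric O₂ = 6.5 × 302 = 1963 mol/min; O₂ fed = 1963 × 1.321 = 2593 mol/min.
N₂ fed = 2593 × 79/21 = 9755 mol/min.
Fuel reacted = 0.936 × 302 → ξ = 282.7 mol/min.
Outlet (n = n₀ + ν ξ):
  C₄H₁₀: 302 − 1(282.7) = 19.33
  O₂: 2593 − 6.5(282.7) = 755.8
  N₂: 9755 (inert)
  CO₂: 0 + 4(282.7) = 1131
  H₂O: 0 + 5(282.7) = 1413

1410 mol/min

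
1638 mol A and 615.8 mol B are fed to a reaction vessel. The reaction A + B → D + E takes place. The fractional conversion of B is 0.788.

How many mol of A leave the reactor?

1150 mol

B reacted = 0.788 × 615.8 = 485.3 mol; ν_B = −1, so ξ = 485.3/1 = 485.3 mol.
Outlet amounts (n = n₀ + ν ξ):
  A: 1638 − 1(485.3) = 1153
  B: 615.8 − 1(485.3) = 130.5
  D: 0 + 1(485.3) = 485.3
  E: 0 + 1(485.3) = 485.3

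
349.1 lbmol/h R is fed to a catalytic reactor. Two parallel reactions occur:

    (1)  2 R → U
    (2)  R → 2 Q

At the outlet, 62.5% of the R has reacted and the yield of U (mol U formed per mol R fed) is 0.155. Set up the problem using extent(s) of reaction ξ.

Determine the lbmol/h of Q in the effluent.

220 lbmol/h

Yield of U: 1ξ₁ / 349.1 = 0.155 → ξ₁ = 54.11 lbmol/h.
Conversion of R: 2ξ₁ + 1ξ₂ = 0.625 × 349.1 = 218.2 → ξ₂ = 110 lbmol/h.
Outlet amounts (n = n₀ + Σ ν·ξ):
  R: 349.1 − 2(54.11) − 1(110) = 130.9
  U: 0 + 1(54.11) = 54.11
  Q: 0 + 2(110) = 219.9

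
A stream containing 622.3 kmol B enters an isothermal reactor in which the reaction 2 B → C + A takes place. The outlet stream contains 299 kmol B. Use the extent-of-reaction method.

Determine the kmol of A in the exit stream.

162 kmol

For B: n = n₀ − 2ξ → 299 = 622.3 − 2ξ, giving ξ = 161.6 kmol.
Outlet amounts (n = n₀ + ν ξ):
  B: 622.3 − 2(161.6) = 299
  C: 0 + 1(161.6) = 161.6
  A: 0 + 1(161.6) = 161.6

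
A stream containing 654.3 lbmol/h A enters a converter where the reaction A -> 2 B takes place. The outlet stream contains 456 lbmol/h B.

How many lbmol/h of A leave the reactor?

426 lbmol/h

For B: n = n₀ + 2ξ → 456 = 0 + 2ξ, giving ξ = 228 lbmol/h.
Outlet amounts (n = n₀ + ν ξ):
  A: 654.3 − 1(228) = 426.3
  B: 0 + 2(228) = 456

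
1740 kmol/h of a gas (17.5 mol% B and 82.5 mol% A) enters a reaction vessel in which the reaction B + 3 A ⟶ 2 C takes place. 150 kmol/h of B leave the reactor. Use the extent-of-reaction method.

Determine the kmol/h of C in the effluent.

For B: n = n₀ − 1ξ → 150 = 304.5 − 1ξ, giving ξ = 154.5 kmol/h.
Outlet amounts (n = n₀ + ν ξ):
  B: 304.5 − 1(154.5) = 150
  A: 1436 − 3(154.5) = 972
  C: 0 + 2(154.5) = 309

309 kmol/h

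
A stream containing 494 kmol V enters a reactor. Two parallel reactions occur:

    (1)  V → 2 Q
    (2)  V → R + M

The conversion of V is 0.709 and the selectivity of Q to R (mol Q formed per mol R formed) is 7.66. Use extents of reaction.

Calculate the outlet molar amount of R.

72.5 kmol

Conversion of V: V consumed = 0.709 × 494 = 350.2 kmol = 1ξ₁ + 1ξ₂.
Selectivity: 2ξ₁ / (1ξ₂) = 7.66 → ξ₁ = 3.83 ξ₂.
Substitute: (1·3.83 + 1) ξ₂ = 350.2 → ξ₂ = 72.51 kmol, ξ₁ = 277.7 kmol.
Outlet amounts (n = n₀ + Σ ν·ξ):
  V: 494 − 1(277.7) − 1(72.51) = 143.8
  Q: 0 + 2(277.7) = 555.5
  R: 0 + 1(72.51) = 72.51
  M: 0 + 1(72.51) = 72.51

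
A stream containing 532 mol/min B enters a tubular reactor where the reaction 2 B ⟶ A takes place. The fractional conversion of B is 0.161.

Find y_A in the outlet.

0.0875

B reacted = 0.161 × 532 = 85.65 mol/min; ν_B = −2, so ξ = 85.65/2 = 42.83 mol/min.
Outlet amounts (n = n₀ + ν ξ):
  B: 532 − 2(42.83) = 446.3
  A: 0 + 1(42.83) = 42.83
Total out = 489.2 mol/min; y_A = 42.83 / 489.2 = 0.08755.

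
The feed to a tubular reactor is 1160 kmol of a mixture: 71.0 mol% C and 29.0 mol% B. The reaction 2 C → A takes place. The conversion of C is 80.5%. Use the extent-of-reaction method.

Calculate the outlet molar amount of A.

331 kmol

C reacted = 0.805 × 823.6 = 663 kmol; ν_C = −2, so ξ = 663/2 = 331.5 kmol.
Outlet amounts (n = n₀ + ν ξ):
  C: 823.6 − 2(331.5) = 160.6
  A: 0 + 1(331.5) = 331.5
  B: 336.4 (inert)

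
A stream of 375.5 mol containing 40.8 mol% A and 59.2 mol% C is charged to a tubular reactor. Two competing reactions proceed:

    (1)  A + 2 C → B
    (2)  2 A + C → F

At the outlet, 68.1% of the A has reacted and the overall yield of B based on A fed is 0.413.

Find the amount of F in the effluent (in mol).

20.5 mol

Yield of B: 1ξ₁ / 153.2 = 0.413 → ξ₁ = 63.27 mol.
Conversion of A: 1ξ₁ + 2ξ₂ = 0.681 × 153.2 = 104.3 → ξ₂ = 20.53 mol.
Outlet amounts (n = n₀ + Σ ν·ξ):
  A: 153.2 − 1(63.27) − 2(20.53) = 48.87
  C: 222.3 − 2(63.27) − 1(20.53) = 75.22
  B: 0 + 1(63.27) = 63.27
  F: 0 + 1(20.53) = 20.53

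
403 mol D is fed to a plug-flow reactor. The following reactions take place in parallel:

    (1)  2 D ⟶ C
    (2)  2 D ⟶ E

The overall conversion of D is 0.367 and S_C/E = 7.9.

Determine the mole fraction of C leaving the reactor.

Conversion of D: D consumed = 0.367 × 403 = 147.9 mol = 2ξ₁ + 2ξ₂.
Selectivity: 1ξ₁ / (1ξ₂) = 7.9 → ξ₁ = 7.9 ξ₂.
Substitute: (2·7.9 + 2) ξ₂ = 147.9 → ξ₂ = 8.309 mol, ξ₁ = 65.64 mol.
Outlet amounts (n = n₀ + Σ ν·ξ):
  D: 403 − 2(65.64) − 2(8.309) = 255.1
  C: 0 + 1(65.64) = 65.64
  E: 0 + 1(8.309) = 8.309
Total out = 329 mol; y_C = 65.64 / 329 = 0.1995.

0.199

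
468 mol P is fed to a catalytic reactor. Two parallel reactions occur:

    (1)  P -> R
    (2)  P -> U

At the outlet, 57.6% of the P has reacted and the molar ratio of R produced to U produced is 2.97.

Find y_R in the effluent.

0.431

Conversion of P: P consumed = 0.576 × 468 = 269.6 mol = 1ξ₁ + 1ξ₂.
Selectivity: 1ξ₁ / (1ξ₂) = 2.97 → ξ₁ = 2.97 ξ₂.
Substitute: (1·2.97 + 1) ξ₂ = 269.6 → ξ₂ = 67.9 mol, ξ₁ = 201.7 mol.
Outlet amounts (n = n₀ + Σ ν·ξ):
  P: 468 − 1(201.7) − 1(67.9) = 198.4
  R: 0 + 1(201.7) = 201.7
  U: 0 + 1(67.9) = 67.9
Total out = 468 mol; y_R = 201.7 / 468 = 0.4309.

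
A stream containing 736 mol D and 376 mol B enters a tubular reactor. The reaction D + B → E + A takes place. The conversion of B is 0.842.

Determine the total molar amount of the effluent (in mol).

B reacted = 0.842 × 376 = 316.6 mol; ν_B = −1, so ξ = 316.6/1 = 316.6 mol.
Outlet amounts (n = n₀ + ν ξ):
  D: 736 − 1(316.6) = 419.4
  B: 376 − 1(316.6) = 59.41
  E: 0 + 1(316.6) = 316.6
  A: 0 + 1(316.6) = 316.6
Total out = 419.4 + 59.41 + 316.6 + 316.6 = 1112 mol.

1110 mol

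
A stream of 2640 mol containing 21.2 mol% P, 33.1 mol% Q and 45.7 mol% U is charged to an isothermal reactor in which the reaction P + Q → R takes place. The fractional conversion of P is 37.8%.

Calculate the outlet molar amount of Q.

P reacted = 0.378 × 559.7 = 211.6 mol; ν_P = −1, so ξ = 211.6/1 = 211.6 mol.
Outlet amounts (n = n₀ + ν ξ):
  P: 559.7 − 1(211.6) = 348.1
  Q: 873.8 − 1(211.6) = 662.3
  R: 0 + 1(211.6) = 211.6
  U: 1206 (inert)

662 mol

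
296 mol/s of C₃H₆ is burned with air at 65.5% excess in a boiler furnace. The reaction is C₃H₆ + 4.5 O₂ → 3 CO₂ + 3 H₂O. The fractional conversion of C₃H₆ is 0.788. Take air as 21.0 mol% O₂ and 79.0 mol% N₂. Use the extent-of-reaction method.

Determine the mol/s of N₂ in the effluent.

Stoichiometric O₂ = 4.5 × 296 = 1332 mol/s; O₂ fed = 1332 × 1.655 = 2204 mol/s.
N₂ fed = 2204 × 79/21 = 8293 mol/s.
Fuel reacted = 0.788 × 296 → ξ = 233.2 mol/s.
Outlet (n = n₀ + ν ξ):
  C₃H₆: 296 − 1(233.2) = 62.75
  O₂: 2204 − 4.5(233.2) = 1155
  N₂: 8293 (inert)
  CO₂: 0 + 3(233.2) = 699.7
  H₂O: 0 + 3(233.2) = 699.7

8290 mol/s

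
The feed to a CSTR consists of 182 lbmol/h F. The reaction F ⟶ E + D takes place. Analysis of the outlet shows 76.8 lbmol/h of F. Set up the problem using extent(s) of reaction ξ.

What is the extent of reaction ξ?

For F: n = n₀ − 1ξ → 76.8 = 182 − 1ξ, giving ξ = 105.2 lbmol/h.
Outlet amounts (n = n₀ + ν ξ):
  F: 182 − 1(105.2) = 76.8
  E: 0 + 1(105.2) = 105.2
  D: 0 + 1(105.2) = 105.2

ξ = 105 lbmol/h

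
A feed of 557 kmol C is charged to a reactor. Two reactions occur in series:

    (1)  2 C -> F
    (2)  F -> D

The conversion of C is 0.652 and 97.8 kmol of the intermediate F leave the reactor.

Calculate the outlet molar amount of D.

83.8 kmol

Conversion of C: C consumed = 2ξ₁ = 0.652 × 557 → ξ₁ = 181.6 kmol.
F balance: n_F = 0 + 1ξ₁ − 1ξ₂ = 97.8 → ξ₂ = (1·181.6 − 97.8)/1 = 83.78 kmol.
Outlet amounts (n = n₀ + Σ ν·ξ):
  C: 557 − 2(181.6) = 193.8
  F: 0 + 1(181.6) − 1(83.78) = 97.8
  D: 0 + 1(83.78) = 83.78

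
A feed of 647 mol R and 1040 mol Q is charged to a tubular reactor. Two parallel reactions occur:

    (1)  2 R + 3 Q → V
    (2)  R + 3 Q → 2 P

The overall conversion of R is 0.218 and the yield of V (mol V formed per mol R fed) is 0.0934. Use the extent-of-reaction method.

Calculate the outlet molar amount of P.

Yield of V: 1ξ₁ / 647 = 0.0934 → ξ₁ = 60.43 mol.
Conversion of R: 2ξ₁ + 1ξ₂ = 0.218 × 647 = 141 → ξ₂ = 20.19 mol.
Outlet amounts (n = n₀ + Σ ν·ξ):
  R: 647 − 2(60.43) − 1(20.19) = 506
  Q: 1040 − 3(60.43) − 3(20.19) = 798.2
  V: 0 + 1(60.43) = 60.43
  P: 0 + 2(20.19) = 40.37

40.4 mol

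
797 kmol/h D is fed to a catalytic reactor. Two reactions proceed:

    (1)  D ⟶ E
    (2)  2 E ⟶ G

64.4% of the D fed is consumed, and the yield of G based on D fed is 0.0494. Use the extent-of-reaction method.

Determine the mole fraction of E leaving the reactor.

0.574

Conversion of D: D consumed = 1ξ₁ = 0.644 × 797 → ξ₁ = 513.3 kmol/h.
Yield of G: 1ξ₂ / 797 = 0.0494 → ξ₂ = 39.37 kmol/h.
Outlet amounts (n = n₀ + Σ ν·ξ):
  D: 797 − 1(513.3) = 283.7
  E: 0 + 1(513.3) − 2(39.37) = 434.5
  G: 0 + 1(39.37) = 39.37
Total out = 757.6 kmol/h; y_E = 434.5 / 757.6 = 0.5735.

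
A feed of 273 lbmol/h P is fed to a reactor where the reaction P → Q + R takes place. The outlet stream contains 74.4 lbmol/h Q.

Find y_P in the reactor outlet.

0.572

For Q: n = n₀ + 1ξ → 74.4 = 0 + 1ξ, giving ξ = 74.4 lbmol/h.
Outlet amounts (n = n₀ + ν ξ):
  P: 273 − 1(74.4) = 198.6
  Q: 0 + 1(74.4) = 74.4
  R: 0 + 1(74.4) = 74.4
Total out = 347.4 lbmol/h; y_P = 198.6 / 347.4 = 0.5717.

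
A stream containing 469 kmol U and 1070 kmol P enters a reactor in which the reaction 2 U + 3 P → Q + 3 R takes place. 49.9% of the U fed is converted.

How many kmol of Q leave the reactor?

U reacted = 0.499 × 469 = 234 kmol; ν_U = −2, so ξ = 234/2 = 117 kmol.
Outlet amounts (n = n₀ + ν ξ):
  U: 469 − 2(117) = 235
  P: 1070 − 3(117) = 719
  Q: 0 + 1(117) = 117
  R: 0 + 3(117) = 351

117 kmol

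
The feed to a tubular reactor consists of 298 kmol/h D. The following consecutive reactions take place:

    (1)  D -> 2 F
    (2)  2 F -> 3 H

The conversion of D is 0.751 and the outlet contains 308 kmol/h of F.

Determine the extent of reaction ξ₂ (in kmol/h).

Conversion of D: D consumed = 1ξ₁ = 0.751 × 298 → ξ₁ = 223.8 kmol/h.
F balance: n_F = 0 + 2ξ₁ − 2ξ₂ = 308 → ξ₂ = (2·223.8 − 308)/2 = 69.8 kmol/h.
Outlet amounts (n = n₀ + Σ ν·ξ):
  D: 298 − 1(223.8) = 74.2
  F: 0 + 2(223.8) − 2(69.8) = 308
  H: 0 + 3(69.8) = 209.4

ξ₂ = 69.8 kmol/h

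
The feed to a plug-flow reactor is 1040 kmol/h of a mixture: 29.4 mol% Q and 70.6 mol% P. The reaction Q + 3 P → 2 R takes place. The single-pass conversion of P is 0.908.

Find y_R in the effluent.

0.746

P reacted = 0.908 × 734.2 = 666.7 kmol/h; ν_P = −3, so ξ = 666.7/3 = 222.2 kmol/h.
Outlet amounts (n = n₀ + ν ξ):
  Q: 305.8 − 1(222.2) = 83.53
  P: 734.2 − 3(222.2) = 67.55
  R: 0 + 2(222.2) = 444.5
Total out = 595.5 kmol/h; y_R = 444.5 / 595.5 = 0.7463.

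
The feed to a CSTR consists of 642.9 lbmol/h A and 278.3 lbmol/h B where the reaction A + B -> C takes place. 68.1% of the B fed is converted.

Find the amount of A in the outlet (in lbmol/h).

B reacted = 0.681 × 278.3 = 189.5 lbmol/h; ν_B = −1, so ξ = 189.5/1 = 189.5 lbmol/h.
Outlet amounts (n = n₀ + ν ξ):
  A: 642.9 − 1(189.5) = 453.4
  B: 278.3 − 1(189.5) = 88.78
  C: 0 + 1(189.5) = 189.5

453 lbmol/h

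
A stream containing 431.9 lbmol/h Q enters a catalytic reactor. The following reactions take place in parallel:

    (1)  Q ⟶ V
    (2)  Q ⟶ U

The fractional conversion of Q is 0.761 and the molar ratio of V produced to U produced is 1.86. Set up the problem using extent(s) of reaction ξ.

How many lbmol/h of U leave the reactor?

115 lbmol/h

Conversion of Q: Q consumed = 0.761 × 431.9 = 328.7 lbmol/h = 1ξ₁ + 1ξ₂.
Selectivity: 1ξ₁ / (1ξ₂) = 1.86 → ξ₁ = 1.86 ξ₂.
Substitute: (1·1.86 + 1) ξ₂ = 328.7 → ξ₂ = 114.9 lbmol/h, ξ₁ = 213.8 lbmol/h.
Outlet amounts (n = n₀ + Σ ν·ξ):
  Q: 431.9 − 1(213.8) − 1(114.9) = 103.2
  V: 0 + 1(213.8) = 213.8
  U: 0 + 1(114.9) = 114.9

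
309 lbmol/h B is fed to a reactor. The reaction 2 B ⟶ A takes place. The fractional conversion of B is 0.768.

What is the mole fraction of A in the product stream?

0.623

B reacted = 0.768 × 309 = 237.3 lbmol/h; ν_B = −2, so ξ = 237.3/2 = 118.7 lbmol/h.
Outlet amounts (n = n₀ + ν ξ):
  B: 309 − 2(118.7) = 71.69
  A: 0 + 1(118.7) = 118.7
Total out = 190.3 lbmol/h; y_A = 118.7 / 190.3 = 0.6234.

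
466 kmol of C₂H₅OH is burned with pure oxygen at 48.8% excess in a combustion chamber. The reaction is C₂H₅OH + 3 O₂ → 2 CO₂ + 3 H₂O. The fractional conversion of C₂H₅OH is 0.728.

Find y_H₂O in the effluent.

0.353

Stoichiometric O₂ = 3 × 466 = 1398 kmol; O₂ fed = 1398 × 1.488 = 2080 kmol.
Fuel reacted = 0.728 × 466 → ξ = 339.2 kmol.
Outlet (n = n₀ + ν ξ):
  C₂H₅OH: 466 − 1(339.2) = 126.8
  O₂: 2080 − 3(339.2) = 1062
  CO₂: 0 + 2(339.2) = 678.5
  H₂O: 0 + 3(339.2) = 1018
Total out = 2885 kmol; y_H₂O = 1018 / 2885 = 0.3527.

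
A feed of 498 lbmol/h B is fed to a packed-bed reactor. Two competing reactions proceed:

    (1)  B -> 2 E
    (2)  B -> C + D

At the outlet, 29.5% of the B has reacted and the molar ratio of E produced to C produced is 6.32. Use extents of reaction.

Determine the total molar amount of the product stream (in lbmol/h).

645 lbmol/h

Conversion of B: B consumed = 0.295 × 498 = 146.9 lbmol/h = 1ξ₁ + 1ξ₂.
Selectivity: 2ξ₁ / (1ξ₂) = 6.32 → ξ₁ = 3.16 ξ₂.
Substitute: (1·3.16 + 1) ξ₂ = 146.9 → ξ₂ = 35.31 lbmol/h, ξ₁ = 111.6 lbmol/h.
Outlet amounts (n = n₀ + Σ ν·ξ):
  B: 498 − 1(111.6) − 1(35.31) = 351.1
  E: 0 + 2(111.6) = 223.2
  C: 0 + 1(35.31) = 35.31
  D: 0 + 1(35.31) = 35.31
Total out = 351.1 + 223.2 + 35.31 + 35.31 = 644.9 lbmol/h.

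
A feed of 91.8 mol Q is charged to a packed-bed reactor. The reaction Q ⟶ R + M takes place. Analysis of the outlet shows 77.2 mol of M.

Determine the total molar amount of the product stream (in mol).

169 mol

For M: n = n₀ + 1ξ → 77.2 = 0 + 1ξ, giving ξ = 77.2 mol.
Outlet amounts (n = n₀ + ν ξ):
  Q: 91.8 − 1(77.2) = 14.6
  R: 0 + 1(77.2) = 77.2
  M: 0 + 1(77.2) = 77.2
Total out = 14.6 + 77.2 + 77.2 = 169 mol.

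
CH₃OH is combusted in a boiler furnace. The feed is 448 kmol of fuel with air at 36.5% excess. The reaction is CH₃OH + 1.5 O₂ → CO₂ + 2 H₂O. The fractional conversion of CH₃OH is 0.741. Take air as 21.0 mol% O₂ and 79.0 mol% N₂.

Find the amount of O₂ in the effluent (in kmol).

419 kmol

Stoichiometric O₂ = 1.5 × 448 = 672 kmol; O₂ fed = 672 × 1.365 = 917.3 kmol.
N₂ fed = 917.3 × 79/21 = 3451 kmol.
Fuel reacted = 0.741 × 448 → ξ = 332 kmol.
Outlet (n = n₀ + ν ξ):
  CH₃OH: 448 − 1(332) = 116
  O₂: 917.3 − 1.5(332) = 419.3
  N₂: 3451 (inert)
  CO₂: 0 + 1(332) = 332
  H₂O: 0 + 2(332) = 663.9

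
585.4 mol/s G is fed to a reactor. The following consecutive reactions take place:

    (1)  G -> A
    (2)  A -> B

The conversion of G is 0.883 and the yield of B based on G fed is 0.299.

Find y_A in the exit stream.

0.584

Conversion of G: G consumed = 1ξ₁ = 0.883 × 585.4 → ξ₁ = 516.9 mol/s.
Yield of B: 1ξ₂ / 585.4 = 0.299 → ξ₂ = 175 mol/s.
Outlet amounts (n = n₀ + Σ ν·ξ):
  G: 585.4 − 1(516.9) = 68.49
  A: 0 + 1(516.9) − 1(175) = 341.9
  B: 0 + 1(175) = 175
Total out = 585.4 mol/s; y_A = 341.9 / 585.4 = 0.584.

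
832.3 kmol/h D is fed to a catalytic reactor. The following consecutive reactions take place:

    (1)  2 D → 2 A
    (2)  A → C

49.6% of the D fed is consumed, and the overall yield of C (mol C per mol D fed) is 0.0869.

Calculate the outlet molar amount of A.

Conversion of D: D consumed = 2ξ₁ = 0.496 × 832.3 → ξ₁ = 206.4 kmol/h.
Yield of C: 1ξ₂ / 832.3 = 0.0869 → ξ₂ = 72.33 kmol/h.
Outlet amounts (n = n₀ + Σ ν·ξ):
  D: 832.3 − 2(206.4) = 419.5
  A: 0 + 2(206.4) − 1(72.33) = 340.5
  C: 0 + 1(72.33) = 72.33

340 kmol/h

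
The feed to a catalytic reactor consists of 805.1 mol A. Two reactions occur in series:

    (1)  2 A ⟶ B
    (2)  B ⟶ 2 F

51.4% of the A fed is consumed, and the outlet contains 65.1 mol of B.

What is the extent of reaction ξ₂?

ξ₂ = 142 mol

Conversion of A: A consumed = 2ξ₁ = 0.514 × 805.1 → ξ₁ = 206.9 mol.
B balance: n_B = 0 + 1ξ₁ − 1ξ₂ = 65.1 → ξ₂ = (1·206.9 − 65.1)/1 = 141.8 mol.
Outlet amounts (n = n₀ + Σ ν·ξ):
  A: 805.1 − 2(206.9) = 391.3
  B: 0 + 1(206.9) − 1(141.8) = 65.1
  F: 0 + 2(141.8) = 283.6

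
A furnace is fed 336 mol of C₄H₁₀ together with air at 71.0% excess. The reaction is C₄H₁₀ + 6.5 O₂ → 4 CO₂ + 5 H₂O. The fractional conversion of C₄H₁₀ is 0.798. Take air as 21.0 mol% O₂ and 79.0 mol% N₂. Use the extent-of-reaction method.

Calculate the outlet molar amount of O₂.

1990 mol

Stoichiometric O₂ = 6.5 × 336 = 2184 mol; O₂ fed = 2184 × 1.710 = 3735 mol.
N₂ fed = 3735 × 79/21 = 14050 mol.
Fuel reacted = 0.798 × 336 → ξ = 268.1 mol.
Outlet (n = n₀ + ν ξ):
  C₄H₁₀: 336 − 1(268.1) = 67.87
  O₂: 3735 − 6.5(268.1) = 1992
  N₂: 14050 (inert)
  CO₂: 0 + 4(268.1) = 1073
  H₂O: 0 + 5(268.1) = 1341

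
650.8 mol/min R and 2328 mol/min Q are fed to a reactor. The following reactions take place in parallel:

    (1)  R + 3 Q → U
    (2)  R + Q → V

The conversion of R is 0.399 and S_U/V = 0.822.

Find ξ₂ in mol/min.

Conversion of R: R consumed = 0.399 × 650.8 = 259.7 mol/min = 1ξ₁ + 1ξ₂.
Selectivity: 1ξ₁ / (1ξ₂) = 0.822 → ξ₁ = 0.822 ξ₂.
Substitute: (1·0.822 + 1) ξ₂ = 259.7 → ξ₂ = 142.5 mol/min, ξ₁ = 117.2 mol/min.
Outlet amounts (n = n₀ + Σ ν·ξ):
  R: 650.8 − 1(117.2) − 1(142.5) = 391.1
  Q: 2328 − 3(117.2) − 1(142.5) = 1834
  U: 0 + 1(117.2) = 117.2
  V: 0 + 1(142.5) = 142.5

ξ₂ = 143 mol/min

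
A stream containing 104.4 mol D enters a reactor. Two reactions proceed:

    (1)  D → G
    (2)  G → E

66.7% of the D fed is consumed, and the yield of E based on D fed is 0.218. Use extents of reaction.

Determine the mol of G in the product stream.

46.9 mol

Conversion of D: D consumed = 1ξ₁ = 0.667 × 104.4 → ξ₁ = 69.63 mol.
Yield of E: 1ξ₂ / 104.4 = 0.218 → ξ₂ = 22.76 mol.
Outlet amounts (n = n₀ + Σ ν·ξ):
  D: 104.4 − 1(69.63) = 34.77
  G: 0 + 1(69.63) − 1(22.76) = 46.88
  E: 0 + 1(22.76) = 22.76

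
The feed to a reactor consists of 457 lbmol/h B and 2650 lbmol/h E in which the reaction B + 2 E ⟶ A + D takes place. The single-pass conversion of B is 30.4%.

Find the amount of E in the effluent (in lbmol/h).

2370 lbmol/h

B reacted = 0.304 × 457 = 138.9 lbmol/h; ν_B = −1, so ξ = 138.9/1 = 138.9 lbmol/h.
Outlet amounts (n = n₀ + ν ξ):
  B: 457 − 1(138.9) = 318.1
  E: 2650 − 2(138.9) = 2372
  A: 0 + 1(138.9) = 138.9
  D: 0 + 1(138.9) = 138.9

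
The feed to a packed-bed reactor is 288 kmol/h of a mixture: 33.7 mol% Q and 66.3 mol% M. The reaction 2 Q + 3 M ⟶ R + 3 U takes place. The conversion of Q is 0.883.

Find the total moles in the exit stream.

245 kmol/h

Q reacted = 0.883 × 97.06 = 85.7 kmol/h; ν_Q = −2, so ξ = 85.7/2 = 42.85 kmol/h.
Outlet amounts (n = n₀ + ν ξ):
  Q: 97.06 − 2(42.85) = 11.36
  M: 190.9 − 3(42.85) = 62.39
  R: 0 + 1(42.85) = 42.85
  U: 0 + 3(42.85) = 128.6
Total out = 11.36 + 62.39 + 42.85 + 128.6 = 245.1 kmol/h.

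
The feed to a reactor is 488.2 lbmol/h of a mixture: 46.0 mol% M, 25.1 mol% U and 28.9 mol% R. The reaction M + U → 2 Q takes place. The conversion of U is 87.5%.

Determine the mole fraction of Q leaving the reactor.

0.439

U reacted = 0.875 × 122.5 = 107.2 lbmol/h; ν_U = −1, so ξ = 107.2/1 = 107.2 lbmol/h.
Outlet amounts (n = n₀ + ν ξ):
  M: 224.6 − 1(107.2) = 117.4
  U: 122.5 − 1(107.2) = 15.32
  Q: 0 + 2(107.2) = 214.4
  R: 141.1 (inert)
Total out = 488.2 lbmol/h; y_Q = 214.4 / 488.2 = 0.4393.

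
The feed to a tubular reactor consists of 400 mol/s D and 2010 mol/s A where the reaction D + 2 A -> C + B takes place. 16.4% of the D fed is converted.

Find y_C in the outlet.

0.028

D reacted = 0.164 × 400 = 65.6 mol/s; ν_D = −1, so ξ = 65.6/1 = 65.6 mol/s.
Outlet amounts (n = n₀ + ν ξ):
  D: 400 − 1(65.6) = 334.4
  A: 2010 − 2(65.6) = 1879
  C: 0 + 1(65.6) = 65.6
  B: 0 + 1(65.6) = 65.6
Total out = 2344 mol/s; y_C = 65.6 / 2344 = 0.02798.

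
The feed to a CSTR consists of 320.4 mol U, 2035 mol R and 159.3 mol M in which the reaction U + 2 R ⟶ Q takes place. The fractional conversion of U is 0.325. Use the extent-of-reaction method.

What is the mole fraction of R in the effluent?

U reacted = 0.325 × 320.4 = 104.1 mol; ν_U = −1, so ξ = 104.1/1 = 104.1 mol.
Outlet amounts (n = n₀ + ν ξ):
  U: 320.4 − 1(104.1) = 216.3
  R: 2035 − 2(104.1) = 1827
  Q: 0 + 1(104.1) = 104.1
  M: 159.3 (inert)
Total out = 2306 mol; y_R = 1827 / 2306 = 0.792.

0.792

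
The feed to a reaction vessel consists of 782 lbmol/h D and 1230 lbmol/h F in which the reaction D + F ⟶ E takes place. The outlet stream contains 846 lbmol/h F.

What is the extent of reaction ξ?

ξ = 384 lbmol/h

For F: n = n₀ − 1ξ → 846 = 1230 − 1ξ, giving ξ = 384 lbmol/h.
Outlet amounts (n = n₀ + ν ξ):
  D: 782 − 1(384) = 398
  F: 1230 − 1(384) = 846
  E: 0 + 1(384) = 384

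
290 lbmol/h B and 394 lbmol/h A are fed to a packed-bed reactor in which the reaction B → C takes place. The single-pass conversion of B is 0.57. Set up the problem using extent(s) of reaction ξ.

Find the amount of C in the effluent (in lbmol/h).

165 lbmol/h

B reacted = 0.57 × 290 = 165.3 lbmol/h; ν_B = −1, so ξ = 165.3/1 = 165.3 lbmol/h.
Outlet amounts (n = n₀ + ν ξ):
  B: 290 − 1(165.3) = 124.7
  C: 0 + 1(165.3) = 165.3
  A: 394 (inert)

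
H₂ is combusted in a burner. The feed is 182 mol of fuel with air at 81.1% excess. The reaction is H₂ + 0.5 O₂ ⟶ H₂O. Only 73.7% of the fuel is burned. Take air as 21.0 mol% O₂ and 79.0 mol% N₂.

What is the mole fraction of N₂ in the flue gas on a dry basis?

Stoichiometric O₂ = 0.5 × 182 = 91 mol; O₂ fed = 91 × 1.811 = 164.8 mol.
N₂ fed = 164.8 × 79/21 = 620 mol.
Fuel reacted = 0.737 × 182 → ξ = 134.1 mol.
Outlet (n = n₀ + ν ξ):
  H₂: 182 − 1(134.1) = 47.87
  O₂: 164.8 − 0.5(134.1) = 97.73
  N₂: 620 (inert)
  H₂O: 0 + 1(134.1) = 134.1
Dry total = 765.6 mol; y_N₂ (dry) = 620 / 765.6 = 0.8098.

0.81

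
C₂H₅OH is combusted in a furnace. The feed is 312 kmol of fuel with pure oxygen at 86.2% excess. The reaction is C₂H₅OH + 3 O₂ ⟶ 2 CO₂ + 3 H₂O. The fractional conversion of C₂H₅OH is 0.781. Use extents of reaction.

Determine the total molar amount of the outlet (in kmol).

Stoichiometric O₂ = 3 × 312 = 936 kmol; O₂ fed = 936 × 1.862 = 1743 kmol.
Fuel reacted = 0.781 × 312 → ξ = 243.7 kmol.
Outlet (n = n₀ + ν ξ):
  C₂H₅OH: 312 − 1(243.7) = 68.33
  O₂: 1743 − 3(243.7) = 1012
  CO₂: 0 + 2(243.7) = 487.3
  H₂O: 0 + 3(243.7) = 731
Total out = 68.33 + 1012 + 487.3 + 731 = 2299 kmol.

2300 kmol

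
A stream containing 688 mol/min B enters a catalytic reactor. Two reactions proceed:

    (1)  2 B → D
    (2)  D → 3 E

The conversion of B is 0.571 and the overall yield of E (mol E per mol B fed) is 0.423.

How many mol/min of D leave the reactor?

99.4 mol/min

Conversion of B: B consumed = 2ξ₁ = 0.571 × 688 → ξ₁ = 196.4 mol/min.
Yield of E: 3ξ₂ / 688 = 0.423 → ξ₂ = 97.01 mol/min.
Outlet amounts (n = n₀ + Σ ν·ξ):
  B: 688 − 2(196.4) = 295.2
  D: 0 + 1(196.4) − 1(97.01) = 99.42
  E: 0 + 3(97.01) = 291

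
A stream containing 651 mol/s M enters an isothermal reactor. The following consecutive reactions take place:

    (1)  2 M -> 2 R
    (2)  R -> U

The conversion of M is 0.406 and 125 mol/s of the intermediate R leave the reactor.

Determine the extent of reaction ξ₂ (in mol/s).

Conversion of M: M consumed = 2ξ₁ = 0.406 × 651 → ξ₁ = 132.2 mol/s.
R balance: n_R = 0 + 2ξ₁ − 1ξ₂ = 125 → ξ₂ = (2·132.2 − 125)/1 = 139.3 mol/s.
Outlet amounts (n = n₀ + Σ ν·ξ):
  M: 651 − 2(132.2) = 386.7
  R: 0 + 2(132.2) − 1(139.3) = 125
  U: 0 + 1(139.3) = 139.3

ξ₂ = 139 mol/s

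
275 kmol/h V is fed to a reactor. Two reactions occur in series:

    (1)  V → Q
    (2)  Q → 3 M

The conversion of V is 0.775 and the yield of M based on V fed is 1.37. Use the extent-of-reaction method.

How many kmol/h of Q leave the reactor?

Conversion of V: V consumed = 1ξ₁ = 0.775 × 275 → ξ₁ = 213.1 kmol/h.
Yield of M: 3ξ₂ / 275 = 1.37 → ξ₂ = 125.6 kmol/h.
Outlet amounts (n = n₀ + Σ ν·ξ):
  V: 275 − 1(213.1) = 61.88
  Q: 0 + 1(213.1) − 1(125.6) = 87.54
  M: 0 + 3(125.6) = 376.8

87.5 kmol/h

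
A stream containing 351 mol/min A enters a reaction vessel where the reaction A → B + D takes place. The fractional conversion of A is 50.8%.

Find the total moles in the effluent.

529 mol/min

A reacted = 0.508 × 351 = 178.3 mol/min; ν_A = −1, so ξ = 178.3/1 = 178.3 mol/min.
Outlet amounts (n = n₀ + ν ξ):
  A: 351 − 1(178.3) = 172.7
  B: 0 + 1(178.3) = 178.3
  D: 0 + 1(178.3) = 178.3
Total out = 172.7 + 178.3 + 178.3 = 529.3 mol/min.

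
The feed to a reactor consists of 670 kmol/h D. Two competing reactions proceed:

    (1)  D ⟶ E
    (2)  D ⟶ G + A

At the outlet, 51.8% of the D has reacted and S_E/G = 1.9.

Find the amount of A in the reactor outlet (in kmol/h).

120 kmol/h

Conversion of D: D consumed = 0.518 × 670 = 347.1 kmol/h = 1ξ₁ + 1ξ₂.
Selectivity: 1ξ₁ / (1ξ₂) = 1.9 → ξ₁ = 1.9 ξ₂.
Substitute: (1·1.9 + 1) ξ₂ = 347.1 → ξ₂ = 119.7 kmol/h, ξ₁ = 227.4 kmol/h.
Outlet amounts (n = n₀ + Σ ν·ξ):
  D: 670 − 1(227.4) − 1(119.7) = 322.9
  E: 0 + 1(227.4) = 227.4
  G: 0 + 1(119.7) = 119.7
  A: 0 + 1(119.7) = 119.7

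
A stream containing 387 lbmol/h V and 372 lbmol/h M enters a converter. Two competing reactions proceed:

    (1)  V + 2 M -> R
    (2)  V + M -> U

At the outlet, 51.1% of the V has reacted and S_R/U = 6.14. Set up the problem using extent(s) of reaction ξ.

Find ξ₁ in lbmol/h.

ξ₁ = 170 lbmol/h

Conversion of V: V consumed = 0.511 × 387 = 197.8 lbmol/h = 1ξ₁ + 1ξ₂.
Selectivity: 1ξ₁ / (1ξ₂) = 6.14 → ξ₁ = 6.14 ξ₂.
Substitute: (1·6.14 + 1) ξ₂ = 197.8 → ξ₂ = 27.7 lbmol/h, ξ₁ = 170.1 lbmol/h.
Outlet amounts (n = n₀ + Σ ν·ξ):
  V: 387 − 1(170.1) − 1(27.7) = 189.2
  M: 372 − 2(170.1) − 1(27.7) = 4.183
  R: 0 + 1(170.1) = 170.1
  U: 0 + 1(27.7) = 27.7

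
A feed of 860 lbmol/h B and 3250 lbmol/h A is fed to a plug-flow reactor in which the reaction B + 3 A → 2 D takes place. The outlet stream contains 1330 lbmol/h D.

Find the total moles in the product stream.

2780 lbmol/h

For D: n = n₀ + 2ξ → 1330 = 0 + 2ξ, giving ξ = 665 lbmol/h.
Outlet amounts (n = n₀ + ν ξ):
  B: 860 − 1(665) = 195
  A: 3250 − 3(665) = 1255
  D: 0 + 2(665) = 1330
Total out = 195 + 1255 + 1330 = 2780 lbmol/h.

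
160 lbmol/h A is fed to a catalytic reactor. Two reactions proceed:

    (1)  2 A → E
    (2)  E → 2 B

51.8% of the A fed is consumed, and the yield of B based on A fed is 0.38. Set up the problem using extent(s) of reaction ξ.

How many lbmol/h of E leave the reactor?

11 lbmol/h

Conversion of A: A consumed = 2ξ₁ = 0.518 × 160 → ξ₁ = 41.44 lbmol/h.
Yield of B: 2ξ₂ / 160 = 0.38 → ξ₂ = 30.4 lbmol/h.
Outlet amounts (n = n₀ + Σ ν·ξ):
  A: 160 − 2(41.44) = 77.12
  E: 0 + 1(41.44) − 1(30.4) = 11.04
  B: 0 + 2(30.4) = 60.8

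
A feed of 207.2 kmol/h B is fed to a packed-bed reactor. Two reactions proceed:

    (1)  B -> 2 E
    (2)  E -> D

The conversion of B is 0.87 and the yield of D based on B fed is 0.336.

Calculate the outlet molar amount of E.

Conversion of B: B consumed = 1ξ₁ = 0.87 × 207.2 → ξ₁ = 180.3 kmol/h.
Yield of D: 1ξ₂ / 207.2 = 0.336 → ξ₂ = 69.62 kmol/h.
Outlet amounts (n = n₀ + Σ ν·ξ):
  B: 207.2 − 1(180.3) = 26.94
  E: 0 + 2(180.3) − 1(69.62) = 290.9
  D: 0 + 1(69.62) = 69.62

291 kmol/h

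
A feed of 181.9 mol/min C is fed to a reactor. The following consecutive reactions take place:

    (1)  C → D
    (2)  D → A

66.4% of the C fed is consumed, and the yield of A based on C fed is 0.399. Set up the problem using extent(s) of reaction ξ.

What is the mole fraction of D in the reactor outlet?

Conversion of C: C consumed = 1ξ₁ = 0.664 × 181.9 → ξ₁ = 120.8 mol/min.
Yield of A: 1ξ₂ / 181.9 = 0.399 → ξ₂ = 72.58 mol/min.
Outlet amounts (n = n₀ + Σ ν·ξ):
  C: 181.9 − 1(120.8) = 61.12
  D: 0 + 1(120.8) − 1(72.58) = 48.2
  A: 0 + 1(72.58) = 72.58
Total out = 181.9 mol/min; y_D = 48.2 / 181.9 = 0.265.

0.265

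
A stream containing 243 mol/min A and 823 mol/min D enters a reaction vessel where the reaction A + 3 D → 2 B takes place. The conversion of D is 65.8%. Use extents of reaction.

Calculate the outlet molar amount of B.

D reacted = 0.658 × 823 = 541.5 mol/min; ν_D = −3, so ξ = 541.5/3 = 180.5 mol/min.
Outlet amounts (n = n₀ + ν ξ):
  A: 243 − 1(180.5) = 62.49
  D: 823 − 3(180.5) = 281.5
  B: 0 + 2(180.5) = 361

361 mol/min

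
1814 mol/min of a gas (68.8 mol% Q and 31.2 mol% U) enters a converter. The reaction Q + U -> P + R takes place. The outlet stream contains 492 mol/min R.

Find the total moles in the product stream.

1810 mol/min

For R: n = n₀ + 1ξ → 492 = 0 + 1ξ, giving ξ = 492 mol/min.
Outlet amounts (n = n₀ + ν ξ):
  Q: 1248 − 1(492) = 756
  U: 566 − 1(492) = 73.97
  P: 0 + 1(492) = 492
  R: 0 + 1(492) = 492
Total out = 756 + 73.97 + 492 + 492 = 1814 mol/min.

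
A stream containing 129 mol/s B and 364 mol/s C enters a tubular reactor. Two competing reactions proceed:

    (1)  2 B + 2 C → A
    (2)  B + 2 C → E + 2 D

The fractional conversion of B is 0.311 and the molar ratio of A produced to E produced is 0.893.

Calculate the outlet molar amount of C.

Conversion of B: B consumed = 0.311 × 129 = 40.12 mol/s = 2ξ₁ + 1ξ₂.
Selectivity: 1ξ₁ / (1ξ₂) = 0.893 → ξ₁ = 0.893 ξ₂.
Substitute: (2·0.893 + 1) ξ₂ = 40.12 → ξ₂ = 14.4 mol/s, ξ₁ = 12.86 mol/s.
Outlet amounts (n = n₀ + Σ ν·ξ):
  B: 129 − 2(12.86) − 1(14.4) = 88.88
  C: 364 − 2(12.86) − 2(14.4) = 309.5
  A: 0 + 1(12.86) = 12.86
  E: 0 + 1(14.4) = 14.4
  D: 0 + 2(14.4) = 28.8

309 mol/s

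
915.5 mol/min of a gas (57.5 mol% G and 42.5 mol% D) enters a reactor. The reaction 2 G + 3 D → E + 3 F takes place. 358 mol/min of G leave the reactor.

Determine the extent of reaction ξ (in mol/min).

ξ = 84.2 mol/min

For G: n = n₀ − 2ξ → 358 = 526.4 − 2ξ, giving ξ = 84.21 mol/min.
Outlet amounts (n = n₀ + ν ξ):
  G: 526.4 − 2(84.21) = 358
  D: 389.1 − 3(84.21) = 136.5
  E: 0 + 1(84.21) = 84.21
  F: 0 + 3(84.21) = 252.6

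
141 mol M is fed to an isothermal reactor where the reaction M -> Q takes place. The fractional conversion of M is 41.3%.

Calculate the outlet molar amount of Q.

M reacted = 0.413 × 141 = 58.23 mol; ν_M = −1, so ξ = 58.23/1 = 58.23 mol.
Outlet amounts (n = n₀ + ν ξ):
  M: 141 − 1(58.23) = 82.77
  Q: 0 + 1(58.23) = 58.23

58.2 mol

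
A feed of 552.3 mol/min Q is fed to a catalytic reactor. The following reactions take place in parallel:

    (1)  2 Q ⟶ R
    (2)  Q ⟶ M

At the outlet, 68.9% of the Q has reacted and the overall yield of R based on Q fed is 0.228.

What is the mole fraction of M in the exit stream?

Yield of R: 1ξ₁ / 552.3 = 0.228 → ξ₁ = 125.9 mol/min.
Conversion of Q: 2ξ₁ + 1ξ₂ = 0.689 × 552.3 = 380.5 → ξ₂ = 128.7 mol/min.
Outlet amounts (n = n₀ + Σ ν·ξ):
  Q: 552.3 − 2(125.9) − 1(128.7) = 171.8
  R: 0 + 1(125.9) = 125.9
  M: 0 + 1(128.7) = 128.7
Total out = 426.4 mol/min; y_M = 128.7 / 426.4 = 0.3018.

0.302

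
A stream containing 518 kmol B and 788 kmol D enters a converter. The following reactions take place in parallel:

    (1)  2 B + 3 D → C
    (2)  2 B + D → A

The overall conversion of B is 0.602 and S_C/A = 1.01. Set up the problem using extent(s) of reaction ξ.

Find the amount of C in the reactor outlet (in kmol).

78.3 kmol

Conversion of B: B consumed = 0.602 × 518 = 311.8 kmol = 2ξ₁ + 2ξ₂.
Selectivity: 1ξ₁ / (1ξ₂) = 1.01 → ξ₁ = 1.01 ξ₂.
Substitute: (2·1.01 + 2) ξ₂ = 311.8 → ξ₂ = 77.57 kmol, ξ₁ = 78.35 kmol.
Outlet amounts (n = n₀ + Σ ν·ξ):
  B: 518 − 2(78.35) − 2(77.57) = 206.2
  D: 788 − 3(78.35) − 1(77.57) = 475.4
  C: 0 + 1(78.35) = 78.35
  A: 0 + 1(77.57) = 77.57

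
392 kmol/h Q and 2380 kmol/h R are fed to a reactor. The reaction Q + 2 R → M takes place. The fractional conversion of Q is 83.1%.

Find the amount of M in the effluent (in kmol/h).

326 kmol/h

Q reacted = 0.831 × 392 = 325.8 kmol/h; ν_Q = −1, so ξ = 325.8/1 = 325.8 kmol/h.
Outlet amounts (n = n₀ + ν ξ):
  Q: 392 − 1(325.8) = 66.25
  R: 2380 − 2(325.8) = 1728
  M: 0 + 1(325.8) = 325.8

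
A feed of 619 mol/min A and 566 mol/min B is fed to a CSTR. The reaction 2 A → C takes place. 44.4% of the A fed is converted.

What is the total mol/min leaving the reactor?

1050 mol/min

A reacted = 0.444 × 619 = 274.8 mol/min; ν_A = −2, so ξ = 274.8/2 = 137.4 mol/min.
Outlet amounts (n = n₀ + ν ξ):
  A: 619 − 2(137.4) = 344.2
  C: 0 + 1(137.4) = 137.4
  B: 566 (inert)
Total out = 344.2 + 137.4 + 566 = 1048 mol/min.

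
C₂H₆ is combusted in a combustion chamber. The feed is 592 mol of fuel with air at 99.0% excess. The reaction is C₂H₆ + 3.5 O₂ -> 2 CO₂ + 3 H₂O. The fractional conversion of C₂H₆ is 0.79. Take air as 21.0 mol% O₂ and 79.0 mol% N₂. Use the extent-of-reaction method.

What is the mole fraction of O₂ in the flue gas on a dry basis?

Stoichiometric O₂ = 3.5 × 592 = 2072 mol; O₂ fed = 2072 × 1.990 = 4123 mol.
N₂ fed = 4123 × 79/21 = 15510 mol.
Fuel reacted = 0.79 × 592 → ξ = 467.7 mol.
Outlet (n = n₀ + ν ξ):
  C₂H₆: 592 − 1(467.7) = 124.3
  O₂: 4123 − 3.5(467.7) = 2486
  N₂: 15510 (inert)
  CO₂: 0 + 2(467.7) = 935.4
  H₂O: 0 + 3(467.7) = 1403
Dry total = 19060 mol; y_O₂ (dry) = 2486 / 19060 = 0.1305.

0.13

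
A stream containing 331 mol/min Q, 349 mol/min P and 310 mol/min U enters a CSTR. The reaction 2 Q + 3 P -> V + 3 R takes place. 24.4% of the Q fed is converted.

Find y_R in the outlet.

Q reacted = 0.244 × 331 = 80.76 mol/min; ν_Q = −2, so ξ = 80.76/2 = 40.38 mol/min.
Outlet amounts (n = n₀ + ν ξ):
  Q: 331 − 2(40.38) = 250.2
  P: 349 − 3(40.38) = 227.9
  V: 0 + 1(40.38) = 40.38
  R: 0 + 3(40.38) = 121.1
  U: 310 (inert)
Total out = 949.6 mol/min; y_R = 121.1 / 949.6 = 0.1276.

0.128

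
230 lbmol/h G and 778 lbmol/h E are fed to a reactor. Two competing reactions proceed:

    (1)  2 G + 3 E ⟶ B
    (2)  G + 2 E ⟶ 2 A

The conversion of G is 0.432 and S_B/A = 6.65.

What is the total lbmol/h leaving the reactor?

813 lbmol/h

Conversion of G: G consumed = 0.432 × 230 = 99.36 lbmol/h = 2ξ₁ + 1ξ₂.
Selectivity: 1ξ₁ / (2ξ₂) = 6.65 → ξ₁ = 13.3 ξ₂.
Substitute: (2·13.3 + 1) ξ₂ = 99.36 → ξ₂ = 3.6 lbmol/h, ξ₁ = 47.88 lbmol/h.
Outlet amounts (n = n₀ + Σ ν·ξ):
  G: 230 − 2(47.88) − 1(3.6) = 130.6
  E: 778 − 3(47.88) − 2(3.6) = 627.2
  B: 0 + 1(47.88) = 47.88
  A: 0 + 2(3.6) = 7.2
Total out = 130.6 + 627.2 + 47.88 + 7.2 = 812.9 lbmol/h.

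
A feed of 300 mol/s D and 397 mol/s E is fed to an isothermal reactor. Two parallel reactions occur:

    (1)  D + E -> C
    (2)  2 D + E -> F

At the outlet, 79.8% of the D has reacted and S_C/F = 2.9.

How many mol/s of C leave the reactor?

Conversion of D: D consumed = 0.798 × 300 = 239.4 mol/s = 1ξ₁ + 2ξ₂.
Selectivity: 1ξ₁ / (1ξ₂) = 2.9 → ξ₁ = 2.9 ξ₂.
Substitute: (1·2.9 + 2) ξ₂ = 239.4 → ξ₂ = 48.86 mol/s, ξ₁ = 141.7 mol/s.
Outlet amounts (n = n₀ + Σ ν·ξ):
  D: 300 − 1(141.7) − 2(48.86) = 60.6
  E: 397 − 1(141.7) − 1(48.86) = 206.5
  C: 0 + 1(141.7) = 141.7
  F: 0 + 1(48.86) = 48.86

142 mol/s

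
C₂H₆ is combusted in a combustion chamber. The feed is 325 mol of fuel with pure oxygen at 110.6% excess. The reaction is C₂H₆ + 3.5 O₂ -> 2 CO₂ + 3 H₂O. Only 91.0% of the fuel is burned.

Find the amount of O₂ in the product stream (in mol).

1360 mol

Stoichiometric O₂ = 3.5 × 325 = 1138 mol; O₂ fed = 1138 × 2.106 = 2396 mol.
Fuel reacted = 0.91 × 325 → ξ = 295.8 mol.
Outlet (n = n₀ + ν ξ):
  C₂H₆: 325 − 1(295.8) = 29.25
  O₂: 2396 − 3.5(295.8) = 1360
  CO₂: 0 + 2(295.8) = 591.5
  H₂O: 0 + 3(295.8) = 887.2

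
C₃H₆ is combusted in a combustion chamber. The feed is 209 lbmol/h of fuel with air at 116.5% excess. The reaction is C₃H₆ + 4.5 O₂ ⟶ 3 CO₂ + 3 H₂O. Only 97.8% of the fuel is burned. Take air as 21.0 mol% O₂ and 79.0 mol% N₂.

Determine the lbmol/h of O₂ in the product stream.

Stoichiometric O₂ = 4.5 × 209 = 940.5 lbmol/h; O₂ fed = 940.5 × 2.165 = 2036 lbmol/h.
N₂ fed = 2036 × 79/21 = 7660 lbmol/h.
Fuel reacted = 0.978 × 209 → ξ = 204.4 lbmol/h.
Outlet (n = n₀ + ν ξ):
  C₃H₆: 209 − 1(204.4) = 4.598
  O₂: 2036 − 4.5(204.4) = 1116
  N₂: 7660 (inert)
  CO₂: 0 + 3(204.4) = 613.2
  H₂O: 0 + 3(204.4) = 613.2

1120 lbmol/h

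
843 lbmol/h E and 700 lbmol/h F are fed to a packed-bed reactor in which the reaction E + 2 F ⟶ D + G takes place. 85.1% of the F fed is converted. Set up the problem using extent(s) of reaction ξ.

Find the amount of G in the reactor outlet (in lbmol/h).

298 lbmol/h

F reacted = 0.851 × 700 = 595.7 lbmol/h; ν_F = −2, so ξ = 595.7/2 = 297.8 lbmol/h.
Outlet amounts (n = n₀ + ν ξ):
  E: 843 − 1(297.8) = 545.2
  F: 700 − 2(297.8) = 104.3
  D: 0 + 1(297.8) = 297.8
  G: 0 + 1(297.8) = 297.8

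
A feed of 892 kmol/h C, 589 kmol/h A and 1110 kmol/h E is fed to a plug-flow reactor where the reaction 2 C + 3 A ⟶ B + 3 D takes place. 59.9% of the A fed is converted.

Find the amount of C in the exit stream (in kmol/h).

A reacted = 0.599 × 589 = 352.8 kmol/h; ν_A = −3, so ξ = 352.8/3 = 117.6 kmol/h.
Outlet amounts (n = n₀ + ν ξ):
  C: 892 − 2(117.6) = 656.8
  A: 589 − 3(117.6) = 236.2
  B: 0 + 1(117.6) = 117.6
  D: 0 + 3(117.6) = 352.8
  E: 1110 (inert)

657 kmol/h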